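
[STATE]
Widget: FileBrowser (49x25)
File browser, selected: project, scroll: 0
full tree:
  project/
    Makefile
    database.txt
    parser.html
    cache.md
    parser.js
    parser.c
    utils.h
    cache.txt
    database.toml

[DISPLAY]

> [-] project/                                   
    Makefile                                     
    database.txt                                 
    parser.html                                  
    cache.md                                     
    parser.js                                    
    parser.c                                     
    utils.h                                      
    cache.txt                                    
    database.toml                                
                                                 
                                                 
                                                 
                                                 
                                                 
                                                 
                                                 
                                                 
                                                 
                                                 
                                                 
                                                 
                                                 
                                                 
                                                 


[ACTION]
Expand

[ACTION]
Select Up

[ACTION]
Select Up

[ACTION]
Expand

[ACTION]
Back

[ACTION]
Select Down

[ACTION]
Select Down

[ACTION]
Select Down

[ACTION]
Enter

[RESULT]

  [-] project/                                   
    Makefile                                     
    database.txt                                 
  > parser.html                                  
    cache.md                                     
    parser.js                                    
    parser.c                                     
    utils.h                                      
    cache.txt                                    
    database.toml                                
                                                 
                                                 
                                                 
                                                 
                                                 
                                                 
                                                 
                                                 
                                                 
                                                 
                                                 
                                                 
                                                 
                                                 
                                                 


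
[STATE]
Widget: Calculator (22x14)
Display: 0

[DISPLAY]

                     0
┌───┬───┬───┬───┐     
│ 7 │ 8 │ 9 │ ÷ │     
├───┼───┼───┼───┤     
│ 4 │ 5 │ 6 │ × │     
├───┼───┼───┼───┤     
│ 1 │ 2 │ 3 │ - │     
├───┼───┼───┼───┤     
│ 0 │ . │ = │ + │     
├───┼───┼───┼───┤     
│ C │ MC│ MR│ M+│     
└───┴───┴───┴───┘     
                      
                      


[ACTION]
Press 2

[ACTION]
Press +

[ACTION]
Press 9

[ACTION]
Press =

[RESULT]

                    11
┌───┬───┬───┬───┐     
│ 7 │ 8 │ 9 │ ÷ │     
├───┼───┼───┼───┤     
│ 4 │ 5 │ 6 │ × │     
├───┼───┼───┼───┤     
│ 1 │ 2 │ 3 │ - │     
├───┼───┼───┼───┤     
│ 0 │ . │ = │ + │     
├───┼───┼───┼───┤     
│ C │ MC│ MR│ M+│     
└───┴───┴───┴───┘     
                      
                      


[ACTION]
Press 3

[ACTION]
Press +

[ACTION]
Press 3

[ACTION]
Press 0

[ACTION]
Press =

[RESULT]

                    33
┌───┬───┬───┬───┐     
│ 7 │ 8 │ 9 │ ÷ │     
├───┼───┼───┼───┤     
│ 4 │ 5 │ 6 │ × │     
├───┼───┼───┼───┤     
│ 1 │ 2 │ 3 │ - │     
├───┼───┼───┼───┤     
│ 0 │ . │ = │ + │     
├───┼───┼───┼───┤     
│ C │ MC│ MR│ M+│     
└───┴───┴───┴───┘     
                      
                      


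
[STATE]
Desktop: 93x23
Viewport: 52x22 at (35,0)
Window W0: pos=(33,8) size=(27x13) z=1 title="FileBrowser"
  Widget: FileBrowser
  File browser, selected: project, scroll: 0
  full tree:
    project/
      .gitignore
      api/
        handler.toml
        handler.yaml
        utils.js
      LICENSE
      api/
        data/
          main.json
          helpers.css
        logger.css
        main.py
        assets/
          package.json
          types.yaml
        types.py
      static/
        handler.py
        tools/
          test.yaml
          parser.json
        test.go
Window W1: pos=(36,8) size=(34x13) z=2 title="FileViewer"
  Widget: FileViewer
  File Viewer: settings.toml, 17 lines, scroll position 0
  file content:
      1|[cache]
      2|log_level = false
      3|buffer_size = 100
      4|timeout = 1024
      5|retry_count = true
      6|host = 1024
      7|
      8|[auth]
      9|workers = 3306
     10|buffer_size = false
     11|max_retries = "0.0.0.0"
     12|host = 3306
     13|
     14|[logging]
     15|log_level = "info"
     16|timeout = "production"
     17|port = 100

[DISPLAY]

                                                    
                                                    
                                                    
                                                    
                                                    
                                                    
                                                    
                                                    
━┏━━━━━━━━━━━━━━━━━━━━━━━━━━━━━━━━┓                 
F┃ FileViewer                     ┃                 
─┠────────────────────────────────┨                 
 ┃[cache]                        ▲┃                 
 ┃log_level = false              █┃                 
 ┃buffer_size = 100              ░┃                 
 ┃timeout = 1024                 ░┃                 
 ┃retry_count = true             ░┃                 
 ┃host = 1024                    ░┃                 
 ┃                               ░┃                 
 ┃[auth]                         ░┃                 
 ┃workers = 3306                 ▼┃                 
━┗━━━━━━━━━━━━━━━━━━━━━━━━━━━━━━━━┛                 
                                                    


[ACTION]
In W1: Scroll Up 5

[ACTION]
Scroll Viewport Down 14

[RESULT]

                                                    
                                                    
                                                    
                                                    
                                                    
                                                    
                                                    
━┏━━━━━━━━━━━━━━━━━━━━━━━━━━━━━━━━┓                 
F┃ FileViewer                     ┃                 
─┠────────────────────────────────┨                 
 ┃[cache]                        ▲┃                 
 ┃log_level = false              █┃                 
 ┃buffer_size = 100              ░┃                 
 ┃timeout = 1024                 ░┃                 
 ┃retry_count = true             ░┃                 
 ┃host = 1024                    ░┃                 
 ┃                               ░┃                 
 ┃[auth]                         ░┃                 
 ┃workers = 3306                 ▼┃                 
━┗━━━━━━━━━━━━━━━━━━━━━━━━━━━━━━━━┛                 
                                                    
                                                    


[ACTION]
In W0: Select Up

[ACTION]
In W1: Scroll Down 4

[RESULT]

                                                    
                                                    
                                                    
                                                    
                                                    
                                                    
                                                    
━┏━━━━━━━━━━━━━━━━━━━━━━━━━━━━━━━━┓                 
F┃ FileViewer                     ┃                 
─┠────────────────────────────────┨                 
 ┃retry_count = true             ▲┃                 
 ┃host = 1024                    ░┃                 
 ┃                               ░┃                 
 ┃[auth]                         ░┃                 
 ┃workers = 3306                 █┃                 
 ┃buffer_size = false            ░┃                 
 ┃max_retries = "0.0.0.0"        ░┃                 
 ┃host = 3306                    ░┃                 
 ┃                               ▼┃                 
━┗━━━━━━━━━━━━━━━━━━━━━━━━━━━━━━━━┛                 
                                                    
                                                    


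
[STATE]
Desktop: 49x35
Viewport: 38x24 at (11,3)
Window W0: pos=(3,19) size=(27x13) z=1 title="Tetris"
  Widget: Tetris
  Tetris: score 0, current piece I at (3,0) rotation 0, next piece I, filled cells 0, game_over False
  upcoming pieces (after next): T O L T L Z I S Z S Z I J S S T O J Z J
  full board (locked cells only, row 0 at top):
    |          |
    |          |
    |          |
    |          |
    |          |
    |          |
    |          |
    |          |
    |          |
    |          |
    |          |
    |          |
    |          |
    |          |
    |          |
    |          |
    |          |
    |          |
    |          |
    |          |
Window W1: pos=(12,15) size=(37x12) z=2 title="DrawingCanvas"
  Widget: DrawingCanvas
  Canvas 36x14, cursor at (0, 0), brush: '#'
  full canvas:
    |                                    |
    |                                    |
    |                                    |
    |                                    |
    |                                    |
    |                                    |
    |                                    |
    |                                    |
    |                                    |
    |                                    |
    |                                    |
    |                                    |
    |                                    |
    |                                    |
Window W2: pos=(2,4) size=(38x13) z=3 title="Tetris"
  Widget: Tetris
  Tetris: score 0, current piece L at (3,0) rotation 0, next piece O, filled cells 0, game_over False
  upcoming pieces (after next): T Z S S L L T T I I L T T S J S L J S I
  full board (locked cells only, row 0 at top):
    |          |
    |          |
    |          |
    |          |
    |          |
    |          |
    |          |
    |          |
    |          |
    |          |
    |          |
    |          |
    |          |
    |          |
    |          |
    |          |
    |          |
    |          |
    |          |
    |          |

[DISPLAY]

                                      
━━━━━━━━━━━━━━━━━━━━━━━━━━━━┓         
                            ┃         
────────────────────────────┨         
  │Next:                    ┃         
  │▓▓                       ┃         
  │▓▓                       ┃         
  │                         ┃         
  │                         ┃         
  │                         ┃         
  │Score:                   ┃         
  │0                        ┃         
  │                         ┃━━━━━━━━┓
━━━━━━━━━━━━━━━━━━━━━━━━━━━━┛        ┃
 ┠───────────────────────────────────┨
 ┃+                                  ┃
━┃                                   ┃
 ┃                                   ┃
─┃                                   ┃
 ┃                                   ┃
 ┃                                   ┃
 ┃                                   ┃
 ┃                                   ┃
 ┗━━━━━━━━━━━━━━━━━━━━━━━━━━━━━━━━━━━┛


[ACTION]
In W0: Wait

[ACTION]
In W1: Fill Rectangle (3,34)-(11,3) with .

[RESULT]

                                      
━━━━━━━━━━━━━━━━━━━━━━━━━━━━┓         
                            ┃         
────────────────────────────┨         
  │Next:                    ┃         
  │▓▓                       ┃         
  │▓▓                       ┃         
  │                         ┃         
  │                         ┃         
  │                         ┃         
  │Score:                   ┃         
  │0                        ┃         
  │                         ┃━━━━━━━━┓
━━━━━━━━━━━━━━━━━━━━━━━━━━━━┛        ┃
 ┠───────────────────────────────────┨
 ┃+                                  ┃
━┃                                   ┃
 ┃                                   ┃
─┃   ................................┃
 ┃   ................................┃
 ┃   ................................┃
 ┃   ................................┃
 ┃   ................................┃
 ┗━━━━━━━━━━━━━━━━━━━━━━━━━━━━━━━━━━━┛


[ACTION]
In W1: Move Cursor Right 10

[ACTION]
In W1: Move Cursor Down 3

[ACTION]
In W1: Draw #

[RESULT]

                                      
━━━━━━━━━━━━━━━━━━━━━━━━━━━━┓         
                            ┃         
────────────────────────────┨         
  │Next:                    ┃         
  │▓▓                       ┃         
  │▓▓                       ┃         
  │                         ┃         
  │                         ┃         
  │                         ┃         
  │Score:                   ┃         
  │0                        ┃         
  │                         ┃━━━━━━━━┓
━━━━━━━━━━━━━━━━━━━━━━━━━━━━┛        ┃
 ┠───────────────────────────────────┨
 ┃                                   ┃
━┃                                   ┃
 ┃                                   ┃
─┃   .......#........................┃
 ┃   ................................┃
 ┃   ................................┃
 ┃   ................................┃
 ┃   ................................┃
 ┗━━━━━━━━━━━━━━━━━━━━━━━━━━━━━━━━━━━┛


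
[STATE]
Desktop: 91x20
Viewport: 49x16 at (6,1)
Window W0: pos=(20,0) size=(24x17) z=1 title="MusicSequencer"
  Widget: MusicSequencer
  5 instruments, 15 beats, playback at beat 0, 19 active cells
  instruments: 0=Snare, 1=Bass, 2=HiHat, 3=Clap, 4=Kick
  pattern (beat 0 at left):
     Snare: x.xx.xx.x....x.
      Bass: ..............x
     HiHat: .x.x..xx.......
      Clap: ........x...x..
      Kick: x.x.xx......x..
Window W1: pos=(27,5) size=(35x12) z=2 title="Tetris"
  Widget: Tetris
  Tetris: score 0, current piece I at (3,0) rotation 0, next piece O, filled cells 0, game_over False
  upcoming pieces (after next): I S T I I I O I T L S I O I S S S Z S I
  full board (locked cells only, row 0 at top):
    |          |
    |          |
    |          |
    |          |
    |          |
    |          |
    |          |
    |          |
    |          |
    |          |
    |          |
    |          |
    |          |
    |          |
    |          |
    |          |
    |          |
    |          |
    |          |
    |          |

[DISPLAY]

              ┃ MusicSequencer       ┃           
              ┠──────────────────────┨           
              ┃      ▼12345678901234 ┃           
              ┃ Snare█·██·██·█····█· ┃           
              ┃  Bass┏━━━━━━━━━━━━━━━━━━━━━━━━━━━
              ┃ HiHat┃ Tetris                    
              ┃  Clap┠───────────────────────────
              ┃  Kick┃          │Next:           
              ┃      ┃          │▓▓              
              ┃      ┃          │▓▓              
              ┃      ┃          │                
              ┃      ┃          │                
              ┃      ┃          │                
              ┃      ┃          │Score:          
              ┃      ┃          │0               
              ┗━━━━━━┗━━━━━━━━━━━━━━━━━━━━━━━━━━━


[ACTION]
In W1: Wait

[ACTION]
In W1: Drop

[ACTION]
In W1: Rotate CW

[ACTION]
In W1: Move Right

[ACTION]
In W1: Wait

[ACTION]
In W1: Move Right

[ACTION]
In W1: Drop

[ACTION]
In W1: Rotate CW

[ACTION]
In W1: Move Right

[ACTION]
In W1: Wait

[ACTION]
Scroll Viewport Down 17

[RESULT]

              ┃ Snare█·██·██·█····█· ┃           
              ┃  Bass┏━━━━━━━━━━━━━━━━━━━━━━━━━━━
              ┃ HiHat┃ Tetris                    
              ┃  Clap┠───────────────────────────
              ┃  Kick┃          │Next:           
              ┃      ┃          │▓▓              
              ┃      ┃          │▓▓              
              ┃      ┃          │                
              ┃      ┃          │                
              ┃      ┃          │                
              ┃      ┃          │Score:          
              ┃      ┃          │0               
              ┗━━━━━━┗━━━━━━━━━━━━━━━━━━━━━━━━━━━
                                                 
                                                 
                                                 


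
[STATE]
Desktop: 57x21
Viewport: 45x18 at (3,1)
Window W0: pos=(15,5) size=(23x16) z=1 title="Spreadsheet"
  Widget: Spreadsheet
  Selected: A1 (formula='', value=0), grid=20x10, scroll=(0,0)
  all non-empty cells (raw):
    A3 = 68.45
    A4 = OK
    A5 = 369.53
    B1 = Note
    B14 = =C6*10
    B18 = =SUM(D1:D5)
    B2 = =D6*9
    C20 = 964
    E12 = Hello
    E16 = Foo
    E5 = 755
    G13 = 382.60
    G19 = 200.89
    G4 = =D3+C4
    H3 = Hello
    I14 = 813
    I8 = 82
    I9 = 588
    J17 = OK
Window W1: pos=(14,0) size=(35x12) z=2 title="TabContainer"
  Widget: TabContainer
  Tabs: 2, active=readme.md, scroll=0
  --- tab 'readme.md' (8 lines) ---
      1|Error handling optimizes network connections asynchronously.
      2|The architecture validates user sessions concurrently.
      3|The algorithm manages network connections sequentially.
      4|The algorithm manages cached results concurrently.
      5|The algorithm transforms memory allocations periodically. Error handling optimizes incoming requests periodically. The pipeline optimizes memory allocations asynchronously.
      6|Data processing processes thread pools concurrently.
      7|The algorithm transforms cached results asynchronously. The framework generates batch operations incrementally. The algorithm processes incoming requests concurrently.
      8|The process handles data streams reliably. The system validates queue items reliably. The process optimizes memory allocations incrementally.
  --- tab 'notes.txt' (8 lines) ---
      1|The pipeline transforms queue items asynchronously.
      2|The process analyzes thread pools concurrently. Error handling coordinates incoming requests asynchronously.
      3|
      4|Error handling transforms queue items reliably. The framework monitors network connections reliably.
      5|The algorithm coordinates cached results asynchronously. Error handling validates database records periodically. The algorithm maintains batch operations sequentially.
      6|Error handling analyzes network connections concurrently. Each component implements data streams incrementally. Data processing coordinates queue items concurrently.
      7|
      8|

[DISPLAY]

           ┃ TabContainer                    
           ┠─────────────────────────────────
           ┃[readme.md]│ notes.txt           
           ┃─────────────────────────────────
           ┃Error handling optimizes network 
           ┃The architecture validates user s
           ┃The algorithm manages network con
           ┃The algorithm manages cached resu
           ┃The algorithm transforms memory a
           ┃Data processing processes thread 
           ┗━━━━━━━━━━━━━━━━━━━━━━━━━━━━━━━━━
            ┃  2        0       0 ┃          
            ┃  3    68.45       0 ┃          
            ┃  4 OK             0 ┃          
            ┃  5   369.53       0 ┃          
            ┃  6        0       0 ┃          
            ┃  7        0       0 ┃          
            ┃  8        0       0 ┃          


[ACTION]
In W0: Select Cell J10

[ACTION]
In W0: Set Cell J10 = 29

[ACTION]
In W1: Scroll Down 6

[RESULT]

           ┃ TabContainer                    
           ┠─────────────────────────────────
           ┃[readme.md]│ notes.txt           
           ┃─────────────────────────────────
           ┃The algorithm transforms cached r
           ┃The process handles data streams 
           ┃                                 
           ┃                                 
           ┃                                 
           ┃                                 
           ┗━━━━━━━━━━━━━━━━━━━━━━━━━━━━━━━━━
            ┃  2        0       0 ┃          
            ┃  3    68.45       0 ┃          
            ┃  4 OK             0 ┃          
            ┃  5   369.53       0 ┃          
            ┃  6        0       0 ┃          
            ┃  7        0       0 ┃          
            ┃  8        0       0 ┃          


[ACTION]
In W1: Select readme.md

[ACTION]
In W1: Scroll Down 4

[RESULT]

           ┃ TabContainer                    
           ┠─────────────────────────────────
           ┃[readme.md]│ notes.txt           
           ┃─────────────────────────────────
           ┃The algorithm transforms memory a
           ┃Data processing processes thread 
           ┃The algorithm transforms cached r
           ┃The process handles data streams 
           ┃                                 
           ┃                                 
           ┗━━━━━━━━━━━━━━━━━━━━━━━━━━━━━━━━━
            ┃  2        0       0 ┃          
            ┃  3    68.45       0 ┃          
            ┃  4 OK             0 ┃          
            ┃  5   369.53       0 ┃          
            ┃  6        0       0 ┃          
            ┃  7        0       0 ┃          
            ┃  8        0       0 ┃          


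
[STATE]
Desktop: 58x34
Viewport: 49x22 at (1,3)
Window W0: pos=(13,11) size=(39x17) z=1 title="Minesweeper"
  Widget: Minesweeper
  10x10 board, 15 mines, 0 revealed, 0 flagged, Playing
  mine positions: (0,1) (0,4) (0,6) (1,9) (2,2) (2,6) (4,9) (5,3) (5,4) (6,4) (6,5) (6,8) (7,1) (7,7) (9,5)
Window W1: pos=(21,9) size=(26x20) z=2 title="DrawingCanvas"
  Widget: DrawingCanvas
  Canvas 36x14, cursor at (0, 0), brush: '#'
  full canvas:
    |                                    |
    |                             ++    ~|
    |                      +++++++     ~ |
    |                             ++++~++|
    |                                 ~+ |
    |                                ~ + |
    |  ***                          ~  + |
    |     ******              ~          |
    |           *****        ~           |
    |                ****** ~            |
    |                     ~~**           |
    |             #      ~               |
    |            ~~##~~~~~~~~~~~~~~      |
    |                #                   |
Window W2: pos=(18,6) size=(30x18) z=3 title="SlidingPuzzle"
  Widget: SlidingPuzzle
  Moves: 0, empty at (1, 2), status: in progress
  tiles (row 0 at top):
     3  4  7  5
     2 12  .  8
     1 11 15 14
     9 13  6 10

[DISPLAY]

                                                 
                                                 
                                                 
                 ┏━━━━━━━━━━━━━━━━━━━━━━━━━━━━┓  
                 ┃ SlidingPuzzle              ┃  
                 ┠────────────────────────────┨  
                 ┃┌────┬────┬────┬────┐       ┃  
                 ┃│  3 │  4 │  7 │  5 │       ┃  
            ┏━━━━┃├────┼────┼────┼────┤       ┃━━
            ┃ Min┃│  2 │ 12 │    │  8 │       ┃  
            ┠────┃├────┼────┼────┼────┤       ┃──
            ┃■■■■┃│  1 │ 11 │ 15 │ 14 │       ┃  
            ┃■■■■┃├────┼────┼────┼────┤       ┃  
            ┃■■■■┃│  9 │ 13 │  6 │ 10 │       ┃  
            ┃■■■■┃└────┴────┴────┴────┘       ┃  
            ┃■■■■┃Moves: 0                    ┃  
            ┃■■■■┃                            ┃  
            ┃■■■■┃                            ┃  
            ┃■■■■┃                            ┃  
            ┃■■■■┃                            ┃  
            ┃■■■■┗━━━━━━━━━━━━━━━━━━━━━━━━━━━━┛  
            ┃       ┃            ~~##~~~~~~~~┃   


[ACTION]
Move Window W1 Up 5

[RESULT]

                                                 
                    ┏━━━━━━━━━━━━━━━━━━━━━━━━┓   
                    ┃ DrawingCanvas          ┃   
                 ┏━━━━━━━━━━━━━━━━━━━━━━━━━━━━┓  
                 ┃ SlidingPuzzle              ┃  
                 ┠────────────────────────────┨  
                 ┃┌────┬────┬────┬────┐       ┃  
                 ┃│  3 │  4 │  7 │  5 │       ┃  
            ┏━━━━┃├────┼────┼────┼────┤       ┃━━
            ┃ Min┃│  2 │ 12 │    │  8 │       ┃  
            ┠────┃├────┼────┼────┼────┤       ┃──
            ┃■■■■┃│  1 │ 11 │ 15 │ 14 │       ┃  
            ┃■■■■┃├────┼────┼────┼────┤       ┃  
            ┃■■■■┃│  9 │ 13 │  6 │ 10 │       ┃  
            ┃■■■■┃└────┴────┴────┴────┘       ┃  
            ┃■■■■┃Moves: 0                    ┃  
            ┃■■■■┃                            ┃  
            ┃■■■■┃                            ┃  
            ┃■■■■┃                            ┃  
            ┃■■■■┃                            ┃  
            ┃■■■■┗━━━━━━━━━━━━━━━━━━━━━━━━━━━━┛  
            ┃                                    


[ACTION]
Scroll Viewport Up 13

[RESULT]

                                                 
                                                 
                                                 
                                                 
                    ┏━━━━━━━━━━━━━━━━━━━━━━━━┓   
                    ┃ DrawingCanvas          ┃   
                 ┏━━━━━━━━━━━━━━━━━━━━━━━━━━━━┓  
                 ┃ SlidingPuzzle              ┃  
                 ┠────────────────────────────┨  
                 ┃┌────┬────┬────┬────┐       ┃  
                 ┃│  3 │  4 │  7 │  5 │       ┃  
            ┏━━━━┃├────┼────┼────┼────┤       ┃━━
            ┃ Min┃│  2 │ 12 │    │  8 │       ┃  
            ┠────┃├────┼────┼────┼────┤       ┃──
            ┃■■■■┃│  1 │ 11 │ 15 │ 14 │       ┃  
            ┃■■■■┃├────┼────┼────┼────┤       ┃  
            ┃■■■■┃│  9 │ 13 │  6 │ 10 │       ┃  
            ┃■■■■┃└────┴────┴────┴────┘       ┃  
            ┃■■■■┃Moves: 0                    ┃  
            ┃■■■■┃                            ┃  
            ┃■■■■┃                            ┃  
            ┃■■■■┃                            ┃  


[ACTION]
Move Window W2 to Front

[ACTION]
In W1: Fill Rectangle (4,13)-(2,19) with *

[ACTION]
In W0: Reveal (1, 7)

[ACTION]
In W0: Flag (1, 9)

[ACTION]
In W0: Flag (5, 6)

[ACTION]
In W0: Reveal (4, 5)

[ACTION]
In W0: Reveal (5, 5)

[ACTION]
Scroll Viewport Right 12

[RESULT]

                                                 
                                                 
                                                 
                                                 
            ┏━━━━━━━━━━━━━━━━━━━━━━━━┓           
            ┃ DrawingCanvas          ┃           
         ┏━━━━━━━━━━━━━━━━━━━━━━━━━━━━┓          
         ┃ SlidingPuzzle              ┃          
         ┠────────────────────────────┨          
         ┃┌────┬────┬────┬────┐       ┃          
         ┃│  3 │  4 │  7 │  5 │       ┃          
    ┏━━━━┃├────┼────┼────┼────┤       ┃━━━┓      
    ┃ Min┃│  2 │ 12 │    │  8 │       ┃   ┃      
    ┠────┃├────┼────┼────┼────┤       ┃───┨      
    ┃■■■■┃│  1 │ 11 │ 15 │ 14 │       ┃   ┃      
    ┃■■■■┃├────┼────┼────┼────┤       ┃   ┃      
    ┃■■■■┃│  9 │ 13 │  6 │ 10 │       ┃   ┃      
    ┃■■■■┃└────┴────┴────┴────┘       ┃   ┃      
    ┃■■■■┃Moves: 0                    ┃   ┃      
    ┃■■■■┃                            ┃   ┃      
    ┃■■■■┃                            ┃   ┃      
    ┃■■■■┃                            ┃   ┃      


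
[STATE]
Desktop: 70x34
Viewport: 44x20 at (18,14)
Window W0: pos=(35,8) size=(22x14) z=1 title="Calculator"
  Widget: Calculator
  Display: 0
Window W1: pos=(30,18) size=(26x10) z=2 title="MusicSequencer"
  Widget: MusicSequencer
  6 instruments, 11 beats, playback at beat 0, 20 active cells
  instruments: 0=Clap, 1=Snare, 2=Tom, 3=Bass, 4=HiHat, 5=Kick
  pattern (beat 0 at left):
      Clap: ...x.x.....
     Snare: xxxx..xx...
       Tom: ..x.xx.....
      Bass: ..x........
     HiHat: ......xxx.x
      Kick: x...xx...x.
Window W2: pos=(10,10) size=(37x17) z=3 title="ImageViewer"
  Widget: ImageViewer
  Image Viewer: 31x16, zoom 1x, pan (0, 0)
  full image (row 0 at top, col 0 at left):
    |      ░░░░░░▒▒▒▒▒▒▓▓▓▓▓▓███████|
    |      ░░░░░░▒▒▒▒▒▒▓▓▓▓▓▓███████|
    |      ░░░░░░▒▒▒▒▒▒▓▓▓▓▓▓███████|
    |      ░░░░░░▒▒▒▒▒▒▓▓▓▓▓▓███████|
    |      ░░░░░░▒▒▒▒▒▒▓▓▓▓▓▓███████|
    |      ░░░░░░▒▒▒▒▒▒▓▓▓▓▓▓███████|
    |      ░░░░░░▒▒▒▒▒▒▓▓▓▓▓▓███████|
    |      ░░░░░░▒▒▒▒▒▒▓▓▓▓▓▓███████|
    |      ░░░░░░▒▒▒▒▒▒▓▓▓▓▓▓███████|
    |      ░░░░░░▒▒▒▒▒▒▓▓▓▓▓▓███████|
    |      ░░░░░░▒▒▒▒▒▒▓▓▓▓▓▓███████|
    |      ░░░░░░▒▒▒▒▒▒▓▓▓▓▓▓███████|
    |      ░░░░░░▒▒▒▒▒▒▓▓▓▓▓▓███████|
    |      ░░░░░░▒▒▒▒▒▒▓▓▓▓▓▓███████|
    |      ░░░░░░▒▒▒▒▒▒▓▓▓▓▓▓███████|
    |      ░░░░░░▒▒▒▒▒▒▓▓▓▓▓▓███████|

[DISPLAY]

░░░░░▒▒▒▒▒▒▓▓▓▓▓▓███████    ┃─┼───┤   ┃     
░░░░░▒▒▒▒▒▒▓▓▓▓▓▓███████    ┃ │ × │   ┃     
░░░░░▒▒▒▒▒▒▓▓▓▓▓▓███████    ┃─┼───┤   ┃     
░░░░░▒▒▒▒▒▒▓▓▓▓▓▓███████    ┃ │ - │   ┃     
░░░░░▒▒▒▒▒▒▓▓▓▓▓▓███████    ┃━━━━━━━━┓┃     
░░░░░▒▒▒▒▒▒▓▓▓▓▓▓███████    ┃        ┃┃     
░░░░░▒▒▒▒▒▒▓▓▓▓▓▓███████    ┃────────┨┃     
░░░░░▒▒▒▒▒▒▓▓▓▓▓▓███████    ┃0       ┃┛     
░░░░░▒▒▒▒▒▒▓▓▓▓▓▓███████    ┃·       ┃      
░░░░░▒▒▒▒▒▒▓▓▓▓▓▓███████    ┃·       ┃      
░░░░░▒▒▒▒▒▒▓▓▓▓▓▓███████    ┃·       ┃      
░░░░░▒▒▒▒▒▒▓▓▓▓▓▓███████    ┃·       ┃      
━━━━━━━━━━━━━━━━━━━━━━━━━━━━┛█       ┃      
            ┗━━━━━━━━━━━━━━━━━━━━━━━━┛      
                                            
                                            
                                            
                                            
                                            
                                            


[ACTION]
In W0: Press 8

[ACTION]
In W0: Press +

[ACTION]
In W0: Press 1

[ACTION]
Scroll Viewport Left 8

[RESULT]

┃      ░░░░░░▒▒▒▒▒▒▓▓▓▓▓▓███████    ┃─┼───┤ 
┃      ░░░░░░▒▒▒▒▒▒▓▓▓▓▓▓███████    ┃ │ × │ 
┃      ░░░░░░▒▒▒▒▒▒▓▓▓▓▓▓███████    ┃─┼───┤ 
┃      ░░░░░░▒▒▒▒▒▒▓▓▓▓▓▓███████    ┃ │ - │ 
┃      ░░░░░░▒▒▒▒▒▒▓▓▓▓▓▓███████    ┃━━━━━━━
┃      ░░░░░░▒▒▒▒▒▒▓▓▓▓▓▓███████    ┃       
┃      ░░░░░░▒▒▒▒▒▒▓▓▓▓▓▓███████    ┃───────
┃      ░░░░░░▒▒▒▒▒▒▓▓▓▓▓▓███████    ┃0      
┃      ░░░░░░▒▒▒▒▒▒▓▓▓▓▓▓███████    ┃·      
┃      ░░░░░░▒▒▒▒▒▒▓▓▓▓▓▓███████    ┃·      
┃      ░░░░░░▒▒▒▒▒▒▓▓▓▓▓▓███████    ┃·      
┃      ░░░░░░▒▒▒▒▒▒▓▓▓▓▓▓███████    ┃·      
┗━━━━━━━━━━━━━━━━━━━━━━━━━━━━━━━━━━━┛█      
                    ┗━━━━━━━━━━━━━━━━━━━━━━━
                                            
                                            
                                            
                                            
                                            
                                            


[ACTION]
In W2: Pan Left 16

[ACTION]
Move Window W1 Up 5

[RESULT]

┃      ░░░░░░▒▒▒▒▒▒▓▓▓▓▓▓███████    ┃       
┃      ░░░░░░▒▒▒▒▒▒▓▓▓▓▓▓███████    ┃───────
┃      ░░░░░░▒▒▒▒▒▒▓▓▓▓▓▓███████    ┃0      
┃      ░░░░░░▒▒▒▒▒▒▓▓▓▓▓▓███████    ┃·      
┃      ░░░░░░▒▒▒▒▒▒▓▓▓▓▓▓███████    ┃·      
┃      ░░░░░░▒▒▒▒▒▒▓▓▓▓▓▓███████    ┃·      
┃      ░░░░░░▒▒▒▒▒▒▓▓▓▓▓▓███████    ┃·      
┃      ░░░░░░▒▒▒▒▒▒▓▓▓▓▓▓███████    ┃█      
┃      ░░░░░░▒▒▒▒▒▒▓▓▓▓▓▓███████    ┃━━━━━━━
┃      ░░░░░░▒▒▒▒▒▒▓▓▓▓▓▓███████    ┃       
┃      ░░░░░░▒▒▒▒▒▒▓▓▓▓▓▓███████    ┃       
┃      ░░░░░░▒▒▒▒▒▒▓▓▓▓▓▓███████    ┃       
┗━━━━━━━━━━━━━━━━━━━━━━━━━━━━━━━━━━━┛       
                                            
                                            
                                            
                                            
                                            
                                            
                                            
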